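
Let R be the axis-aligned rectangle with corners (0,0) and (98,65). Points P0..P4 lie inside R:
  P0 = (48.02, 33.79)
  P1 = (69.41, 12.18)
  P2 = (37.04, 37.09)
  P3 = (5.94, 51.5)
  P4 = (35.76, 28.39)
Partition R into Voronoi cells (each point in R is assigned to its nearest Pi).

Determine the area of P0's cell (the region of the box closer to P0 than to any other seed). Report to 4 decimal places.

1. box [0,98]×[0,65]: [(0, 0) (98, 0) (98, 65) (0, 65)]
2. ⊥bis P0·P1 via (58.715,22.985): [(0, 0) (35.4936, 0) (98, 61.8701) (98, 65) (0, 65)]  |A|=4436.3625
3. ⊥bis P0·P2 via (42.53,35.44): [(31.8786, 0) (35.4936, 0) (98, 61.8701) (98, 65) (51.4142, 65)]  |A|=1729.3469
4. ⊥bis P0·P3 via (26.98,42.645): [(31.8786, 0) (35.4936, 0) (98, 61.8701) (98, 65) (51.4142, 65)]  |A|=1729.3469
5. ⊥bis P0·P4 via (41.89,31.09): [(41.4933, 31.9906) (49.4843, 13.8482) (98, 61.8701) (98, 65) (51.4142, 65)]  |A|=1489.2821
6. canonical 5-gon: [(41.4933, 31.9906) (49.4843, 13.8482) (98, 61.8701) (98, 65) (51.4142, 65)]
7. shoelace: 1489.2821

Area of P0's cell: 1489.2821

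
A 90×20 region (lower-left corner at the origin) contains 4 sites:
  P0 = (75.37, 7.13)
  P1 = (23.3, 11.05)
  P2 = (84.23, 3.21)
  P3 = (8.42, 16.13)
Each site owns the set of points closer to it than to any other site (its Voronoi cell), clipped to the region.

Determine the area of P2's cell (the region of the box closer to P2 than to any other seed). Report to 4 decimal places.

Area of P2's cell: 161.2605

1. box [0,90]×[0,20]: [(0, 0) (90, 0) (90, 20) (0, 20)]
2. ⊥bis P2·P0 via (79.8,5.17): [(77.5126, 0) (90, 0) (90, 20) (86.3614, 20)]  |A|=161.2605
3. ⊥bis P2·P1 via (53.765,7.13): [(77.5126, 0) (90, 0) (90, 20) (86.3614, 20)]  |A|=161.2605
4. ⊥bis P2·P3 via (46.325,9.67): [(77.5126, 0) (90, 0) (90, 20) (86.3614, 20)]  |A|=161.2605
5. canonical 4-gon: [(77.5126, 0) (90, 0) (90, 20) (86.3614, 20)]
6. shoelace: 161.2605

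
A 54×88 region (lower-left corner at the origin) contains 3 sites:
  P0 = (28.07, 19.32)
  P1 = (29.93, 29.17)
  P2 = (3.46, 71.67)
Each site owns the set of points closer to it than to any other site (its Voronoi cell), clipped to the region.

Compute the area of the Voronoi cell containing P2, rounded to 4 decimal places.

1. box [0,54]×[0,88]: [(0, 0) (54, 0) (54, 88) (0, 88)]
2. ⊥bis P2·P0 via (15.765,45.495): [(0, 38.0838) (54, 63.4695) (54, 88) (0, 88)]  |A|=2010.062
3. ⊥bis P2·P1 via (16.695,50.42): [(0, 40.022) (54, 73.6544) (54, 88) (0, 88)]  |A|=1682.7374
4. canonical 4-gon: [(0, 40.022) (54, 73.6544) (54, 88) (0, 88)]
5. shoelace: 1682.7374

Area of P2's cell: 1682.7374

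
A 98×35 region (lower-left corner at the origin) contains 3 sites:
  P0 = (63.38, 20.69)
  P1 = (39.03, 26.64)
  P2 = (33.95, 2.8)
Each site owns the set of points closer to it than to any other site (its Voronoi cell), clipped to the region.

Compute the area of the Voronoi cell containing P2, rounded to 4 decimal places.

Area of P2's cell: 884.2974

1. box [0,98]×[0,35]: [(0, 0) (98, 0) (98, 35) (0, 35)]
2. ⊥bis P2·P0 via (48.665,11.745): [(0, 0) (55.8046, 0) (34.5287, 35) (0, 35)]  |A|=1580.8321
3. ⊥bis P2·P1 via (36.49,14.72): [(0, 22.4956) (0, 0) (55.8046, 0) (48.3992, 12.1823)]  |A|=884.2974
4. canonical 4-gon: [(0, 22.4956) (0, 0) (55.8046, 0) (48.3992, 12.1823)]
5. shoelace: 884.2974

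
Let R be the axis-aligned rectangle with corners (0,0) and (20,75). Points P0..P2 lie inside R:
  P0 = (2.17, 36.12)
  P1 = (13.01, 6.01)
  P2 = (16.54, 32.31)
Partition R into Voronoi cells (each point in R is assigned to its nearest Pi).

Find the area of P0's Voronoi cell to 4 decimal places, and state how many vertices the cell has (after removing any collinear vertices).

1. box [0,20]×[0,75]: [(0, 0) (20, 0) (20, 75) (0, 75)]
2. ⊥bis P0·P1 via (7.59,21.065): [(0, 18.3325) (20, 25.5328) (20, 75) (0, 75)]  |A|=1061.3474
3. ⊥bis P0·P2 via (9.355,34.215): [(0, 18.3325) (5.6868, 20.3798) (20, 74.3643) (20, 75) (0, 75)]  |A|=711.88
4. canonical 5-gon: [(0, 18.3325) (5.6868, 20.3798) (20, 74.3643) (20, 75) (0, 75)]
5. shoelace: 711.88

Area of P0's cell: 711.8800 (5 vertices)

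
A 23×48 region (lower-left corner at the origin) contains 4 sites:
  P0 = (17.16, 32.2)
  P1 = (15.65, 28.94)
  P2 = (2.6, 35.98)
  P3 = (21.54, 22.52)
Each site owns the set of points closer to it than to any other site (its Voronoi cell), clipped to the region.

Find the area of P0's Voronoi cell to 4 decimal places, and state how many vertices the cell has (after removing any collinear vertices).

Area of P0's cell: 202.5842 (5 vertices)

1. box [0,23]×[0,48]: [(0, 0) (23, 0) (23, 48) (0, 48)]
2. ⊥bis P0·P1 via (16.405,30.57): [(0, 38.1686) (23, 27.5153) (23, 48) (0, 48)]  |A|=348.6352
3. ⊥bis P0·P2 via (9.88,34.09): [(9.7647, 33.6457) (23, 27.5153) (23, 48) (13.4912, 48)]  |A|=203.8068
4. ⊥bis P0·P3 via (19.35,27.36): [(9.7647, 33.6457) (21.3659, 28.2722) (23, 29.0115) (23, 48) (13.4912, 48)]  |A|=202.5842
5. canonical 5-gon: [(9.7647, 33.6457) (21.3659, 28.2722) (23, 29.0115) (23, 48) (13.4912, 48)]
6. shoelace: 202.5842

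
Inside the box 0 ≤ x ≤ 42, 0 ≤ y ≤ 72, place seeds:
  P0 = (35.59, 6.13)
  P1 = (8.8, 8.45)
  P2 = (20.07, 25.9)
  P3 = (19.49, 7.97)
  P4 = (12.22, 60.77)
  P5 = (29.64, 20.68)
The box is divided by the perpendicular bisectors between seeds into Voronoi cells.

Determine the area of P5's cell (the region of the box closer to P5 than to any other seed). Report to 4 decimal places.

Area of P5's cell: 434.7487

1. box [0,42]×[0,72]: [(0, 0) (42, 0) (42, 72) (0, 72)]
2. ⊥bis P5·P0 via (32.615,13.405): [(0, 0.0676) (42, 17.2429) (42, 72) (0, 72)]  |A|=2660.4806
3. ⊥bis P5·P1 via (19.22,14.565): [(0, 47.316) (22.3614, 9.212) (42, 17.2429) (42, 72) (0, 72)]  |A|=2132.2093
4. ⊥bis P5·P2 via (24.855,23.29): [(19.674, 13.7914) (22.3614, 9.212) (42, 17.2429) (42, 54.7225)]  |A|=474.1445
5. ⊥bis P5·P3 via (24.565,14.325): [(21.3607, 16.8839) (28.0531, 11.5395) (42, 17.2429) (42, 54.7225)]  |A|=443.1294
6. ⊥bis P5·P4 via (20.93,40.725): [(38.5384, 48.3762) (21.3607, 16.8839) (28.0531, 11.5395) (42, 17.2429) (42, 49.8804)]  |A|=434.7487
7. canonical 5-gon: [(38.5384, 48.3762) (21.3607, 16.8839) (28.0531, 11.5395) (42, 17.2429) (42, 49.8804)]
8. shoelace: 434.7487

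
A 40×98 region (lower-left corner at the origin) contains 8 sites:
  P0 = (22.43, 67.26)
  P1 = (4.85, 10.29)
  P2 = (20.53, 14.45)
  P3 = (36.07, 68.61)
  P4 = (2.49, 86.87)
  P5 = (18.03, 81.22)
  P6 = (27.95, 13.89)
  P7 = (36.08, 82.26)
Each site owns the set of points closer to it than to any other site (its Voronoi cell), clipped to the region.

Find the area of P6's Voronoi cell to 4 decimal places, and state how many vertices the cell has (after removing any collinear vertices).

1. box [0,40]×[0,98]: [(0, 0) (40, 0) (40, 98) (0, 98)]
2. ⊥bis P6·P0 via (25.19,40.575): [(0, 37.9696) (0, 0) (40, 0) (40, 42.1068)]  |A|=1601.5282
3. ⊥bis P6·P1 via (16.4,12.09): [(12.1706, 39.2284) (18.2842, 0) (40, 0) (40, 42.1068)]  |A|=1011.8416
4. ⊥bis P6·P2 via (24.24,14.17): [(26.241, 40.6837) (23.1706, 0) (40, 0) (40, 42.1068)]  |A|=632.0148
5. ⊥bis P6·P3 via (32.01,41.25): [(31.8893, 41.2679) (26.241, 40.6837) (23.1706, 0) (40, 0) (40, 40.0643)]  |A|=623.732
6. ⊥bis P6·P4 via (15.22,50.38): [(31.8893, 41.2679) (26.241, 40.6837) (23.1706, 0) (40, 0) (40, 40.0643)]  |A|=623.732
7. ⊥bis P6·P5 via (22.99,47.555): [(31.8893, 41.2679) (26.241, 40.6837) (23.1706, 0) (40, 0) (40, 40.0643)]  |A|=623.732
8. ⊥bis P6·P7 via (32.015,48.075): [(31.8893, 41.2679) (26.241, 40.6837) (23.1706, 0) (40, 0) (40, 40.0643)]  |A|=623.732
9. canonical 5-gon: [(31.8893, 41.2679) (26.241, 40.6837) (23.1706, 0) (40, 0) (40, 40.0643)]
10. shoelace: 623.732

Area of P6's cell: 623.7320 (5 vertices)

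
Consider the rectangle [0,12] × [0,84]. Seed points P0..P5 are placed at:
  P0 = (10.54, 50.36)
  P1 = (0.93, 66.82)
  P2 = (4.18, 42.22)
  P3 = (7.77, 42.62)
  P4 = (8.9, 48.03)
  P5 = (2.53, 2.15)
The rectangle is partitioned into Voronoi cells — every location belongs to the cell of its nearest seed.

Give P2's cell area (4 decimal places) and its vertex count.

1. box [0,12]×[0,84]: [(0, 0) (12, 0) (12, 84) (0, 84)]
2. ⊥bis P2·P0 via (7.36,46.29): [(0, 52.0406) (0, 0) (12, 0) (12, 42.6646)]  |A|=568.2313
3. ⊥bis P2·P1 via (2.555,54.52): [(0, 52.0406) (0, 0) (12, 0) (12, 42.6646)]  |A|=568.2313
4. ⊥bis P2·P3 via (5.975,42.42): [(5.3706, 47.8444) (0, 52.0406) (0, 0) (10.7015, 0)]  |A|=395.7472
5. ⊥bis P2·P4 via (6.54,45.125): [(5.5874, 45.8989) (0, 50.438) (0, 0) (10.7015, 0)]  |A|=386.5009
6. ⊥bis P2·P5 via (3.355,22.185): [(8.2521, 21.9833) (5.5874, 45.8989) (0, 50.438) (0, 22.3232)]  |A|=176.7679
7. canonical 4-gon: [(8.2521, 21.9833) (5.5874, 45.8989) (0, 50.438) (0, 22.3232)]
8. shoelace: 176.7679

Area of P2's cell: 176.7679 (4 vertices)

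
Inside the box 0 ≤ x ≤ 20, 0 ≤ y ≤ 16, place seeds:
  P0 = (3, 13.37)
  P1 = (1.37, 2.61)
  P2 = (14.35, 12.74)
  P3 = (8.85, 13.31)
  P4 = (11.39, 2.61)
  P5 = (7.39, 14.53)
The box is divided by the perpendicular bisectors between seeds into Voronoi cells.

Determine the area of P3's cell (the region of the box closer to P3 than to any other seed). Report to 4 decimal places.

Area of P3's cell: 37.5394

1. box [0,20]×[0,16]: [(0, 0) (20, 0) (20, 16) (0, 16)]
2. ⊥bis P3·P0 via (5.925,13.34): [(5.7882, 0) (20, 0) (20, 16) (5.9523, 16)]  |A|=226.0763
3. ⊥bis P3·P1 via (5.11,7.96): [(5.8644, 7.4326) (16.4966, 0) (20, 0) (20, 16) (5.9523, 16)]  |A|=186.2804
4. ⊥bis P3·P2 via (11.6,13.025): [(5.8644, 7.4326) (10.6721, 4.0717) (11.9083, 16) (5.9523, 16)]  |A|=56.265
5. ⊥bis P3·P4 via (10.12,7.96): [(5.8644, 7.4326) (6.38, 7.0722) (11.0992, 8.1924) (11.9083, 16) (5.9523, 16)]  |A|=46.781
6. ⊥bis P3·P5 via (8.12,13.92): [(5.9037, 11.2678) (5.8644, 7.4326) (6.38, 7.0722) (11.0992, 8.1924) (11.9083, 16) (9.8581, 16)]  |A|=37.5394
7. canonical 6-gon: [(5.9037, 11.2678) (5.8644, 7.4326) (6.38, 7.0722) (11.0992, 8.1924) (11.9083, 16) (9.8581, 16)]
8. shoelace: 37.5394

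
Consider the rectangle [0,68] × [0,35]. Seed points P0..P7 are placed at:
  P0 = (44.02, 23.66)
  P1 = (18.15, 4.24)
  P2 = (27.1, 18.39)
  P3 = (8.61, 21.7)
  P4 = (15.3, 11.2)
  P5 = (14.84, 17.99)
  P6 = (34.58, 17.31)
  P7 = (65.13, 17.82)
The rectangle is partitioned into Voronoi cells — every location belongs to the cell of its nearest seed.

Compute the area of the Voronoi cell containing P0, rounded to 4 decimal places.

1. box [0,68]×[0,35]: [(0, 0) (68, 0) (68, 35) (0, 35)]
2. ⊥bis P0·P1 via (31.085,13.95): [(41.5569, 0) (68, 0) (68, 35) (15.2833, 35)]  |A|=1385.2966
3. ⊥bis P0·P2 via (35.56,21.025): [(42.1086, 0) (68, 0) (68, 35) (31.2073, 35)]  |A|=1096.9729
4. ⊥bis P0·P3 via (26.315,22.68): [(42.1086, 0) (68, 0) (68, 35) (31.2073, 35)]  |A|=1096.9729
5. ⊥bis P0·P4 via (29.66,17.43): [(42.1086, 0) (68, 0) (68, 35) (31.2073, 35)]  |A|=1096.9729
6. ⊥bis P0·P5 via (29.43,20.825): [(42.1086, 0) (68, 0) (68, 35) (31.2073, 35)]  |A|=1096.9729
7. ⊥bis P0·P6 via (39.3,20.485): [(32.6482, 30.3736) (53.0796, 0) (68, 0) (68, 35) (31.2073, 35)]  |A|=930.3574
8. ⊥bis P0·P7 via (54.575,20.74): [(32.6482, 30.3736) (50.0736, 4.4688) (58.52, 35) (31.2073, 35)]  |A|=438.5896
9. canonical 4-gon: [(32.6482, 30.3736) (50.0736, 4.4688) (58.52, 35) (31.2073, 35)]
10. shoelace: 438.5896

Area of P0's cell: 438.5896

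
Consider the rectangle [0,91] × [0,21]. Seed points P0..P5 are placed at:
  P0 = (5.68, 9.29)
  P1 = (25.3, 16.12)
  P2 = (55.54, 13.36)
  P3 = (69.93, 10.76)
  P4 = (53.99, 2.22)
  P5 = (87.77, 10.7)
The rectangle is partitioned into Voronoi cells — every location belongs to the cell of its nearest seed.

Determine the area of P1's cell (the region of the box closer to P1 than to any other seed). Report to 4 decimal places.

1. box [0,91]×[0,21]: [(0, 0) (91, 0) (91, 21) (0, 21)]
2. ⊥bis P1·P0 via (15.49,12.705): [(19.9128, 0) (91, 0) (91, 21) (12.6024, 21)]  |A|=1569.5906
3. ⊥bis P1·P2 via (40.42,14.74): [(19.9128, 0) (39.0747, 0) (40.9913, 21) (12.6024, 21)]  |A|=499.2839
4. ⊥bis P1·P3 via (47.615,13.44): [(19.9128, 0) (39.0747, 0) (40.9913, 21) (12.6024, 21)]  |A|=499.2839
5. ⊥bis P1·P4 via (39.645,9.17): [(19.9128, 0) (35.2022, 0) (39.9735, 9.8481) (40.9913, 21) (12.6024, 21)]  |A|=480.2158
6. ⊥bis P1·P5 via (56.535,13.41): [(19.9128, 0) (35.2022, 0) (39.9735, 9.8481) (40.9913, 21) (12.6024, 21)]  |A|=480.2158
7. canonical 5-gon: [(19.9128, 0) (35.2022, 0) (39.9735, 9.8481) (40.9913, 21) (12.6024, 21)]
8. shoelace: 480.2158

Area of P1's cell: 480.2158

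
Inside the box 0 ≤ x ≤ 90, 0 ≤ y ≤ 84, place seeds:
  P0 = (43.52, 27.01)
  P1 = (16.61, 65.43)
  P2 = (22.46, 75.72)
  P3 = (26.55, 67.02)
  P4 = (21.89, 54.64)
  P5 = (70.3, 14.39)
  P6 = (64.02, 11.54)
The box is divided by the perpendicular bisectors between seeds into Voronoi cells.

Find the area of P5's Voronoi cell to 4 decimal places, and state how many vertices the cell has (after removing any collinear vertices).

Area of P5's cell: 1490.5185 (5 vertices)

1. box [0,90]×[0,84]: [(0, 0) (90, 0) (90, 84) (0, 84)]
2. ⊥bis P5·P0 via (56.91,20.7): [(47.1552, 0) (90, 0) (90, 84) (86.7399, 84)]  |A|=1936.4045
3. ⊥bis P5·P1 via (43.455,39.91): [(47.1552, 0) (90, 0) (90, 84) (86.7399, 84)]  |A|=1936.4045
4. ⊥bis P5·P2 via (46.38,45.055): [(81.1791, 72.1998) (47.1552, 0) (90, 0) (90, 79.0804)]  |A|=1895.4725
5. ⊥bis P5·P3 via (48.425,40.705): [(77.8732, 65.1846) (47.1552, 0) (90, 0) (90, 75.2653)]  |A|=1852.7728
6. ⊥bis P5·P4 via (46.095,34.515): [(77.8732, 65.1846) (47.1552, 0) (90, 0) (90, 75.2653)]  |A|=1852.7728
7. ⊥bis P5·P6 via (67.16,12.965): [(77.8732, 65.1846) (60.3433, 27.9856) (73.0438, 0) (90, 0) (90, 75.2653)]  |A|=1490.5185
8. canonical 5-gon: [(77.8732, 65.1846) (60.3433, 27.9856) (73.0438, 0) (90, 0) (90, 75.2653)]
9. shoelace: 1490.5185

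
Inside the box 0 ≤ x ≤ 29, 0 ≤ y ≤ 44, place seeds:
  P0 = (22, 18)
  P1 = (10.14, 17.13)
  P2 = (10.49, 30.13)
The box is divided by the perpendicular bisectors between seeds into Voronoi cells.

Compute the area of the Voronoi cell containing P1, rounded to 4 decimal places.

Area of P1's cell: 390.7531

1. box [0,29]×[0,44]: [(0, 0) (29, 0) (29, 44) (0, 44)]
2. ⊥bis P1·P0 via (16.07,17.565): [(0, 0) (17.3585, 0) (14.1308, 44) (0, 44)]  |A|=692.7653
3. ⊥bis P1·P2 via (10.315,23.63): [(0, 23.9077) (0, 0) (17.3585, 0) (15.6356, 23.4868)]  |A|=390.7531
4. canonical 4-gon: [(0, 23.9077) (0, 0) (17.3585, 0) (15.6356, 23.4868)]
5. shoelace: 390.7531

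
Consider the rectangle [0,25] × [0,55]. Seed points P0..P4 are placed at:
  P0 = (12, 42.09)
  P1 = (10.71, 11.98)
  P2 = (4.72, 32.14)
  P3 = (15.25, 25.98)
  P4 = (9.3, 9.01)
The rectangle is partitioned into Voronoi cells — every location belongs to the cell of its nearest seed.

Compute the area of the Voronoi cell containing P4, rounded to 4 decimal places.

1. box [0,25]×[0,55]: [(0, 0) (25, 0) (25, 55) (0, 55)]
2. ⊥bis P4·P0 via (10.65,25.55): [(0, 26.4193) (0, 0) (25, 0) (25, 24.3787)]  |A|=634.9751
3. ⊥bis P4·P1 via (10.005,10.495): [(0, 15.2448) (0, 0) (25, 0) (25, 3.3762)]  |A|=232.7626
4. ⊥bis P4·P2 via (7.01,20.575): [(0, 15.2448) (0, 0) (25, 0) (25, 3.3762)]  |A|=232.7626
5. ⊥bis P4·P3 via (12.275,17.495): [(0, 15.2448) (0, 0) (25, 0) (25, 3.3762)]  |A|=232.7626
6. canonical 4-gon: [(0, 15.2448) (0, 0) (25, 0) (25, 3.3762)]
7. shoelace: 232.7626

Area of P4's cell: 232.7626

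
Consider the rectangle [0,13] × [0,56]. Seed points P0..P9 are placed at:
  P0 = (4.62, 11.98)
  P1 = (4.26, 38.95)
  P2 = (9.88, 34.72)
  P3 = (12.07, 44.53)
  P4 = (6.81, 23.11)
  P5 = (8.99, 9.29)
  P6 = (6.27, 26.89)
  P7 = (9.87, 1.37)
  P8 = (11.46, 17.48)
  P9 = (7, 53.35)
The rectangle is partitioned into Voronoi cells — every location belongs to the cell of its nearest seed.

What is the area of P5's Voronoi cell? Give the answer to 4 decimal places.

1. box [0,13]×[0,56]: [(0, 0) (13, 0) (13, 56) (0, 56)]
2. ⊥bis P5·P0 via (6.805,10.635): [(0.2585, 0) (13, 0) (13, 20.699)]  |A|=131.868
3. ⊥bis P5·P1 via (6.625,24.12): [(0.2585, 0) (13, 0) (13, 20.699)]  |A|=131.868
4. ⊥bis P5·P2 via (9.435,22.005): [(0.2585, 0) (13, 0) (13, 20.699)]  |A|=131.868
5. ⊥bis P5·P3 via (10.53,26.91): [(0.2585, 0) (13, 0) (13, 20.699)]  |A|=131.868
6. ⊥bis P5·P4 via (7.9,16.2): [(10.4812, 16.6072) (0.2585, 0) (13, 0) (13, 17.0045)]  |A|=127.2152
7. ⊥bis P5·P6 via (7.63,18.09): [(10.4812, 16.6072) (0.2585, 0) (13, 0) (13, 17.0045)]  |A|=127.2152
8. ⊥bis P5·P7 via (9.43,5.33): [(10.4812, 16.6072) (3.107, 4.6274) (13, 5.7267) (13, 17.0045)]  |A|=69.4079
9. ⊥bis P5·P8 via (10.225,13.385): [(8.7682, 13.8243) (3.107, 4.6274) (13, 5.7267) (13, 12.5481)]  |A|=56.8144
10. ⊥bis P5·P9 via (7.995,31.32): [(8.7682, 13.8243) (3.107, 4.6274) (13, 5.7267) (13, 12.5481)]  |A|=56.8144
11. canonical 4-gon: [(8.7682, 13.8243) (3.107, 4.6274) (13, 5.7267) (13, 12.5481)]
12. shoelace: 56.8144

Area of P5's cell: 56.8144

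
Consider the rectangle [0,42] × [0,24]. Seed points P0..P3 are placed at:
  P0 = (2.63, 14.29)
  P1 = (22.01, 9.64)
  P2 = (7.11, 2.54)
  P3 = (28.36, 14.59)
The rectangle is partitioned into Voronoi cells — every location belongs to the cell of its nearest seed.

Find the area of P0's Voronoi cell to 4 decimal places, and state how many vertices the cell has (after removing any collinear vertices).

1. box [0,42]×[0,24]: [(0, 0) (42, 0) (42, 24) (0, 24)]
2. ⊥bis P0·P1 via (12.32,11.965): [(0, 0) (9.4491, 0) (15.2077, 24) (0, 24)]  |A|=295.8815
3. ⊥bis P0·P2 via (4.87,8.415): [(0, 6.5582) (12.1326, 11.1841) (15.2077, 24) (0, 24)]  |A|=203.2576
4. ⊥bis P0·P3 via (15.495,14.44): [(0, 6.5582) (12.1326, 11.1841) (15.2077, 24) (0, 24)]  |A|=203.2576
5. canonical 4-gon: [(0, 6.5582) (12.1326, 11.1841) (15.2077, 24) (0, 24)]
6. shoelace: 203.2576

Area of P0's cell: 203.2576 (4 vertices)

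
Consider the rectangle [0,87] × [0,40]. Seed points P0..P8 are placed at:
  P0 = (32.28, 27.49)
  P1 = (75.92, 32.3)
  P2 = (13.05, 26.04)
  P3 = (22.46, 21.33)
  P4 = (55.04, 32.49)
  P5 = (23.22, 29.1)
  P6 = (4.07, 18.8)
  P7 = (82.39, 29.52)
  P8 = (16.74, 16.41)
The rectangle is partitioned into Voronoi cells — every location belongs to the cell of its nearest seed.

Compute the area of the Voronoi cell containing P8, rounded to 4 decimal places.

1. box [0,87]×[0,40]: [(0, 0) (87, 0) (87, 40) (0, 40)]
2. ⊥bis P8·P0 via (24.51,21.95): [(0, 0) (40.1603, 0) (11.6404, 40) (0, 40)]  |A|=1036.0139
3. ⊥bis P8·P1 via (46.33,24.355): [(0, 0) (40.1603, 0) (11.6404, 40) (0, 40)]  |A|=1036.0139
4. ⊥bis P8·P2 via (14.895,21.225): [(0, 15.5176) (0, 0) (40.1603, 0) (22.8528, 24.2743)]  |A|=664.741
5. ⊥bis P8·P3 via (19.6,18.87): [(16.9102, 21.9972) (0, 15.5176) (0, 0) (35.8308, 0)]  |A|=525.2912
6. ⊥bis P8·P4 via (35.89,24.45): [(16.9102, 21.9972) (0, 15.5176) (0, 0) (35.8308, 0)]  |A|=525.2912
7. ⊥bis P8·P5 via (19.98,22.755): [(16.9102, 21.9972) (0, 15.5176) (0, 0) (35.8308, 0)]  |A|=525.2912
8. ⊥bis P8·P6 via (10.405,17.605): [(16.9102, 21.9972) (10.7912, 19.6525) (7.0841, 0) (35.8308, 0)]  |A|=371.9542
9. ⊥bis P8·P7 via (49.565,22.965): [(16.9102, 21.9972) (10.7912, 19.6525) (7.0841, 0) (35.8308, 0)]  |A|=371.9542
10. canonical 4-gon: [(16.9102, 21.9972) (10.7912, 19.6525) (7.0841, 0) (35.8308, 0)]
11. shoelace: 371.9542

Area of P8's cell: 371.9542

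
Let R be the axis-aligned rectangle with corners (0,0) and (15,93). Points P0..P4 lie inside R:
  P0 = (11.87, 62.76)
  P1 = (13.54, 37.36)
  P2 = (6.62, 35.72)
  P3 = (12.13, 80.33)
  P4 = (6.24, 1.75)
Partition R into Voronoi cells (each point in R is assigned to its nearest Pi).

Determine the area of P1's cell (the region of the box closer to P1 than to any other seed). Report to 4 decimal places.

Area of P1's cell: 137.3949

1. box [0,15]×[0,93]: [(0, 0) (15, 0) (15, 93) (0, 93)]
2. ⊥bis P1·P0 via (12.705,50.06): [(0, 49.2247) (0, 0) (15, 0) (15, 50.2109)]  |A|=745.7667
3. ⊥bis P1·P2 via (10.08,36.54): [(6.9653, 49.6826) (15, 15.78) (15, 50.2109)]  |A|=138.3214
4. ⊥bis P1·P3 via (12.835,58.845): [(6.9653, 49.6826) (15, 15.78) (15, 50.2109)]  |A|=138.3214
5. ⊥bis P1·P4 via (9.89,19.555): [(6.9653, 49.6826) (14.3206, 18.6467) (15, 18.5075) (15, 50.2109)]  |A|=137.3949
6. canonical 4-gon: [(6.9653, 49.6826) (14.3206, 18.6467) (15, 18.5075) (15, 50.2109)]
7. shoelace: 137.3949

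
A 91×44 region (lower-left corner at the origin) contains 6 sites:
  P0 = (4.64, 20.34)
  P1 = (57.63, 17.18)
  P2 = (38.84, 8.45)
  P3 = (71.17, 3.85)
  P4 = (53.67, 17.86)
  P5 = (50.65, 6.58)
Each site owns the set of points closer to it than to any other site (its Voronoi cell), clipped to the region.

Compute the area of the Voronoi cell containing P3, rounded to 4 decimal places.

Area of P3's cell: 671.1360

1. box [0,91]×[0,44]: [(0, 0) (91, 0) (91, 44) (0, 44)]
2. ⊥bis P3·P0 via (37.905,12.095): [(34.9072, 0) (91, 0) (91, 44) (45.8129, 44)]  |A|=2228.1585
3. ⊥bis P3·P1 via (64.4,10.515): [(54.0481, 0) (91, 0) (91, 37.5341)]  |A|=693.4776
4. ⊥bis P3·P2 via (55.005,6.15): [(54.1438, 0.0972) (54.13, 0) (91, 0) (91, 37.5341)]  |A|=693.4736
5. ⊥bis P3·P4 via (62.42,10.855): [(54.1438, 0.0972) (54.13, 0) (91, 0) (91, 37.5341)]  |A|=693.4736
6. ⊥bis P3·P5 via (60.91,5.215): [(61.18, 7.2442) (60.2162, 0) (91, 0) (91, 37.5341)]  |A|=671.136
7. canonical 4-gon: [(61.18, 7.2442) (60.2162, 0) (91, 0) (91, 37.5341)]
8. shoelace: 671.136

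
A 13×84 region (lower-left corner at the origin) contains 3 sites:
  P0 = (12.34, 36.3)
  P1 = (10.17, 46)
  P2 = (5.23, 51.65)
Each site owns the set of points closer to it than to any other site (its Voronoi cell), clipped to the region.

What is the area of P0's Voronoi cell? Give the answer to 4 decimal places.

Area of P0's cell: 521.1213

1. box [0,13]×[0,84]: [(0, 0) (13, 0) (13, 84) (0, 84)]
2. ⊥bis P0·P1 via (11.255,41.15): [(0, 38.6321) (0, 0) (13, 0) (13, 41.5404)]  |A|=521.1213
3. ⊥bis P0·P2 via (8.785,43.975): [(0, 38.6321) (0, 0) (13, 0) (13, 41.5404)]  |A|=521.1213
4. canonical 4-gon: [(0, 38.6321) (0, 0) (13, 0) (13, 41.5404)]
5. shoelace: 521.1213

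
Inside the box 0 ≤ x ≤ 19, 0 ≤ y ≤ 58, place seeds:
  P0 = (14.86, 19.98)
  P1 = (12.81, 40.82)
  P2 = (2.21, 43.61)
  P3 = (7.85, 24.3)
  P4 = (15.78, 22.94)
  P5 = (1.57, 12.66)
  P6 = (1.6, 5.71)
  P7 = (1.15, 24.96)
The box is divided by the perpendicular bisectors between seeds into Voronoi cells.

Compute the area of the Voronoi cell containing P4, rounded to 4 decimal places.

Area of P4's cell: 71.0478

1. box [0,19]×[0,58]: [(0, 0) (19, 0) (19, 58) (0, 58)]
2. ⊥bis P4·P0 via (15.32,21.46): [(0, 26.2216) (19, 20.3162) (19, 58) (0, 58)]  |A|=659.8905
3. ⊥bis P4·P1 via (14.295,31.88): [(0, 29.5055) (0, 26.2216) (19, 20.3162) (19, 32.6615)]  |A|=148.4773
4. ⊥bis P4·P2 via (8.995,33.275): [(4.3552, 30.2289) (0, 27.3697) (0, 26.2216) (19, 20.3162) (19, 32.6615)]  |A|=143.8265
5. ⊥bis P4·P3 via (11.815,23.62): [(13.2004, 31.6982) (11.6407, 22.6036) (19, 20.3162) (19, 32.6615)]  |A|=71.0478
6. ⊥bis P4·P5 via (8.675,17.8): [(13.2004, 31.6982) (11.6407, 22.6036) (19, 20.3162) (19, 32.6615)]  |A|=71.0478
7. ⊥bis P4·P6 via (8.69,14.325): [(13.2004, 31.6982) (11.6407, 22.6036) (19, 20.3162) (19, 32.6615)]  |A|=71.0478
8. ⊥bis P4·P7 via (8.465,23.95): [(13.2004, 31.6982) (11.6407, 22.6036) (19, 20.3162) (19, 32.6615)]  |A|=71.0478
9. canonical 4-gon: [(13.2004, 31.6982) (11.6407, 22.6036) (19, 20.3162) (19, 32.6615)]
10. shoelace: 71.0478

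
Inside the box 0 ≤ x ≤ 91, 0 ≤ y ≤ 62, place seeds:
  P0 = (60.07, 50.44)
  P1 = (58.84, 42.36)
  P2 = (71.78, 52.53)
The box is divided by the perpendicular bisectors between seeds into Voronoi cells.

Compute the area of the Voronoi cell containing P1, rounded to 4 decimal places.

Area of P1's cell: 4094.1511

1. box [0,91]×[0,62]: [(0, 0) (91, 0) (91, 62) (0, 62)]
2. ⊥bis P1·P0 via (59.455,46.4): [(0, 55.4507) (0, 0) (91, 0) (91, 41.598)]  |A|=4415.7147
3. ⊥bis P1·P2 via (65.31,47.445): [(67.0386, 45.2456) (0, 55.4507) (0, 0) (91, 0) (91, 14.7578)]  |A|=4094.1511
4. canonical 5-gon: [(67.0386, 45.2456) (0, 55.4507) (0, 0) (91, 0) (91, 14.7578)]
5. shoelace: 4094.1511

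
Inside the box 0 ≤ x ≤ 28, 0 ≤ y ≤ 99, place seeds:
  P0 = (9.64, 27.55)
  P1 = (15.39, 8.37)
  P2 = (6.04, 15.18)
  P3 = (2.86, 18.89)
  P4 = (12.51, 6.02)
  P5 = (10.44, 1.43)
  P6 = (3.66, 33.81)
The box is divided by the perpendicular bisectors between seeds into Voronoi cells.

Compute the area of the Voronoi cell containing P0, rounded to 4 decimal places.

1. box [0,28]×[0,99]: [(0, 0) (28, 0) (28, 99) (0, 99)]
2. ⊥bis P0·P1 via (12.515,17.96): [(0, 14.2081) (28, 22.6023) (28, 99) (0, 99)]  |A|=2256.6547
3. ⊥bis P0·P2 via (7.84,21.365): [(0, 23.6466) (15.9754, 18.9974) (28, 22.6023) (28, 99) (0, 99)]  |A|=2181.2626
4. ⊥bis P0·P3 via (6.25,23.22): [(0, 28.1132) (9.0805, 21.004) (15.9754, 18.9974) (28, 22.6023) (28, 99) (0, 99)]  |A|=2160.9834
5. ⊥bis P0·P4 via (11.075,16.785): [(0, 28.1132) (9.0805, 21.004) (15.9754, 18.9974) (28, 22.6023) (28, 99) (0, 99)]  |A|=2160.9834
6. ⊥bis P0·P5 via (10.04,14.49): [(0, 28.1132) (9.0805, 21.004) (15.9754, 18.9974) (28, 22.6023) (28, 99) (0, 99)]  |A|=2160.9834
7. ⊥bis P0·P6 via (6.65,30.68): [(2.178, 26.408) (9.0805, 21.004) (15.9754, 18.9974) (28, 22.6023) (28, 51.075)]  |A|=448.741
8. canonical 5-gon: [(2.178, 26.408) (9.0805, 21.004) (15.9754, 18.9974) (28, 22.6023) (28, 51.075)]
9. shoelace: 448.741

Area of P0's cell: 448.7410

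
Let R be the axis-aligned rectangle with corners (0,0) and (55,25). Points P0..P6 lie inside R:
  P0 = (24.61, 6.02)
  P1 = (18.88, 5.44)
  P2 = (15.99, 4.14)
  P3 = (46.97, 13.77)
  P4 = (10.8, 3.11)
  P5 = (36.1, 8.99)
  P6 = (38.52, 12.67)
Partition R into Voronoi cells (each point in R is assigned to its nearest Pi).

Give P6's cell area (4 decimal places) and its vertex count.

1. box [0,55]×[0,25]: [(0, 0) (55, 0) (55, 25) (0, 25)]
2. ⊥bis P6·P0 via (31.565,9.345): [(36.0326, 0) (55, 0) (55, 25) (24.0808, 25)]  |A|=623.583
3. ⊥bis P6·P1 via (28.7,9.055): [(36.0326, 0) (55, 0) (55, 25) (24.0808, 25)]  |A|=623.583
4. ⊥bis P6·P2 via (27.255,8.405): [(36.0326, 0) (55, 0) (55, 25) (24.0808, 25)]  |A|=623.583
5. ⊥bis P6·P3 via (42.745,13.22): [(36.0326, 0) (44.4659, 0) (41.2115, 25) (24.0808, 25)]  |A|=319.5512
6. ⊥bis P6·P4 via (24.66,7.89): [(36.0326, 0) (44.4659, 0) (41.2115, 25) (24.0808, 25)]  |A|=319.5512
7. ⊥bis P6·P5 via (37.31,10.83): [(27.8952, 17.0213) (43.5941, 6.6975) (41.2115, 25) (24.0808, 25)]  |A|=199.7066
8. canonical 4-gon: [(27.8952, 17.0213) (43.5941, 6.6975) (41.2115, 25) (24.0808, 25)]
9. shoelace: 199.7066

Area of P6's cell: 199.7066 (4 vertices)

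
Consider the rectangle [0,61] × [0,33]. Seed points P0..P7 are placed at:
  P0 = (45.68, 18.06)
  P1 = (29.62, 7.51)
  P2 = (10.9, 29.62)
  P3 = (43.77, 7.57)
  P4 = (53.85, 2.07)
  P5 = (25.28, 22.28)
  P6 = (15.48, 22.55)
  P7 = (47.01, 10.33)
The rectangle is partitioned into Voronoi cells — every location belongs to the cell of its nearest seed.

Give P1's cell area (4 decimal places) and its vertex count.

Area of P1's cell: 334.8335 (5 vertices)

1. box [0,61]×[0,33]: [(0, 0) (61, 0) (61, 33) (0, 33)]
2. ⊥bis P1·P0 via (37.65,12.785): [(0, 0) (46.0486, 0) (24.3705, 33) (0, 33)]  |A|=1161.9159
3. ⊥bis P1·P2 via (20.26,18.565): [(0, 1.4114) (0, 0) (46.0486, 0) (28.9948, 25.9606)]  |A|=618.1849
4. ⊥bis P1·P3 via (36.695,7.54): [(0, 1.4114) (0, 0) (36.727, 0) (36.6664, 14.2823) (28.9948, 25.9606)]  |A|=551.6176
5. ⊥bis P1·P4 via (41.735,4.79): [(0, 1.4114) (0, 0) (36.727, 0) (36.6664, 14.2823) (28.9948, 25.9606)]  |A|=551.6176
6. ⊥bis P1·P5 via (27.45,14.895): [(9.7999, 9.7087) (0, 1.4114) (0, 0) (36.727, 0) (36.6664, 14.2823) (34.8379, 17.0658)]  |A|=418.7711
7. ⊥bis P1·P6 via (22.55,15.03): [(20.1134, 12.7392) (6.5634, 0) (36.727, 0) (36.6664, 14.2823) (34.8379, 17.0658)]  |A|=334.8335
8. ⊥bis P1·P7 via (38.315,8.92): [(20.1134, 12.7392) (6.5634, 0) (36.727, 0) (36.6664, 14.2823) (34.8379, 17.0658)]  |A|=334.8335
9. canonical 5-gon: [(20.1134, 12.7392) (6.5634, 0) (36.727, 0) (36.6664, 14.2823) (34.8379, 17.0658)]
10. shoelace: 334.8335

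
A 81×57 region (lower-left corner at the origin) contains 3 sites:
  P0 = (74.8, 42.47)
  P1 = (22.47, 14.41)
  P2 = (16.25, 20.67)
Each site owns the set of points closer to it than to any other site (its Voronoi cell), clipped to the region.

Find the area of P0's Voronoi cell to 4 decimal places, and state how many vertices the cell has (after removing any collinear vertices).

Area of P0's cell: 1823.8027 (5 vertices)

1. box [0,81]×[0,57]: [(0, 0) (81, 0) (81, 57) (0, 57)]
2. ⊥bis P0·P1 via (48.635,28.44): [(63.8849, 0) (81, 0) (81, 57) (33.3208, 57)]  |A|=1846.6388
3. ⊥bis P0·P2 via (45.525,31.57): [(42.2723, 40.3059) (63.8849, 0) (81, 0) (81, 57) (36.0566, 57)]  |A|=1823.8027
4. canonical 5-gon: [(42.2723, 40.3059) (63.8849, 0) (81, 0) (81, 57) (36.0566, 57)]
5. shoelace: 1823.8027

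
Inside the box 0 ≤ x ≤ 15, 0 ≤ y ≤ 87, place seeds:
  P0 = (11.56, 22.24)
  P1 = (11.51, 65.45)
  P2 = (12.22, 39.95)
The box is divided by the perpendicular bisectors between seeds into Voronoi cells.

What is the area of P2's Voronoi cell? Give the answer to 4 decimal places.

1. box [0,15]×[0,87]: [(0, 0) (15, 0) (15, 87) (0, 87)]
2. ⊥bis P2·P0 via (11.89,31.095): [(0, 31.5381) (15, 30.9791) (15, 87) (0, 87)]  |A|=836.121
3. ⊥bis P2·P1 via (11.865,52.7): [(0, 52.3696) (0, 31.5381) (15, 30.9791) (15, 52.7873)]  |A|=319.7979
4. canonical 4-gon: [(0, 52.3696) (0, 31.5381) (15, 30.9791) (15, 52.7873)]
5. shoelace: 319.7979

Area of P2's cell: 319.7979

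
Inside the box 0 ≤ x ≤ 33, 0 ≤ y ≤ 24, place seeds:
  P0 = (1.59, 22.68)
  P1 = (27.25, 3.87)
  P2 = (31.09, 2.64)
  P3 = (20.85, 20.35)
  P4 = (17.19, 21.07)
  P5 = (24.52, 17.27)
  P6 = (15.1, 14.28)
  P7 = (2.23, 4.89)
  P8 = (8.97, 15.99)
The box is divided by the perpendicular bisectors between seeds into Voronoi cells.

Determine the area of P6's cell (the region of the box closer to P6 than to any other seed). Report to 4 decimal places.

Area of P6's cell: 122.3799

1. box [0,33]×[0,24]: [(0, 0) (33, 0) (33, 24) (0, 24)]
2. ⊥bis P6·P0 via (8.345,18.48): [(0, 5.0585) (0, 0) (33, 0) (33, 24) (11.7771, 24)]  |A|=680.4616
3. ⊥bis P6·P1 via (21.175,9.075): [(0, 5.0585) (0, 0) (13.3996, 0) (33, 22.8765) (33, 24) (11.7771, 24)]  |A|=456.2675
4. ⊥bis P6·P2 via (23.095,8.46): [(0, 5.0585) (0, 0) (13.3996, 0) (33, 22.8765) (33, 24) (11.7771, 24)]  |A|=456.2675
5. ⊥bis P6·P3 via (17.975,17.315): [(11.4587, 23.4878) (0, 5.0585) (0, 0) (13.3996, 0) (23.6384, 11.9502)]  |A|=318.1862
6. ⊥bis P6·P4 via (16.145,17.675): [(18.2929, 17.0139) (9.1779, 19.8195) (0, 5.0585) (0, 0) (13.3996, 0) (23.6384, 11.9502)]  |A|=298.2684
7. ⊥bis P6·P5 via (19.81,15.775): [(19.9, 15.4915) (18.2929, 17.0139) (9.1779, 19.8195) (0, 5.0585) (0, 0) (13.3996, 0) (21.7308, 9.7237)]  |A|=290.7287
8. ⊥bis P6·P7 via (8.665,9.585): [(19.9, 15.4915) (18.2929, 17.0139) (9.1779, 19.8195) (5.5063, 13.9144) (14.6195, 1.4237) (21.7308, 9.7237)]  |A|=169.4726
9. ⊥bis P6·P8 via (12.035,15.135): [(19.9, 15.4915) (18.2929, 17.0139) (13.0125, 18.6392) (9.9829, 7.7787) (14.6195, 1.4237) (21.7308, 9.7237)]  |A|=122.3799
10. canonical 6-gon: [(19.9, 15.4915) (18.2929, 17.0139) (13.0125, 18.6392) (9.9829, 7.7787) (14.6195, 1.4237) (21.7308, 9.7237)]
11. shoelace: 122.3799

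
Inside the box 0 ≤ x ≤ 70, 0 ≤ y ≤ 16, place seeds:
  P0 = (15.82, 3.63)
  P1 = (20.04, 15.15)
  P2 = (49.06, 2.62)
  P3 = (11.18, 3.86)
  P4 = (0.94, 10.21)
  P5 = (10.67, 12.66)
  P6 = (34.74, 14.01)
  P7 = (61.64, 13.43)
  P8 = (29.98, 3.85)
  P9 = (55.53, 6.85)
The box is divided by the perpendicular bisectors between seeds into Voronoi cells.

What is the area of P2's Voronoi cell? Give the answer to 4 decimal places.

Area of P2's cell: 128.3703

1. box [0,70]×[0,16]: [(0, 0) (70, 0) (70, 16) (0, 16)]
2. ⊥bis P2·P0 via (32.44,3.125): [(32.345, 0) (70, 0) (70, 16) (32.8312, 16)]  |A|=598.59
3. ⊥bis P2·P1 via (34.55,8.885): [(32.4685, 4.0643) (32.345, 0) (70, 0) (70, 16) (37.6221, 16)]  |A|=569.9988
4. ⊥bis P2·P3 via (30.12,3.24): [(32.4685, 4.0643) (32.345, 0) (70, 0) (70, 16) (37.6221, 16)]  |A|=569.9988
5. ⊥bis P2·P4 via (25,6.415): [(32.4685, 4.0643) (32.345, 0) (70, 0) (70, 16) (37.6221, 16)]  |A|=569.9988
6. ⊥bis P2·P5 via (29.865,7.64): [(32.4685, 4.0643) (32.345, 0) (70, 0) (70, 16) (37.6221, 16)]  |A|=569.9988
7. ⊥bis P2·P6 via (41.9,8.315): [(35.2863, 0) (70, 0) (70, 16) (48.0126, 16)]  |A|=453.6088
8. ⊥bis P2·P7 via (55.35,8.025): [(35.2863, 0) (62.2459, 0) (48.4971, 16) (48.0126, 16)]  |A|=219.5525
9. ⊥bis P2·P8 via (39.52,3.235): [(39.6665, 5.5069) (39.3115, 0) (62.2459, 0) (48.4971, 16) (48.0126, 16)]  |A|=208.4695
10. ⊥bis P2·P9 via (52.295,4.735): [(46.3207, 13.8729) (39.6665, 5.5069) (39.3115, 0) (55.3907, 0)]  |A|=128.3703
11. canonical 4-gon: [(46.3207, 13.8729) (39.6665, 5.5069) (39.3115, 0) (55.3907, 0)]
12. shoelace: 128.3703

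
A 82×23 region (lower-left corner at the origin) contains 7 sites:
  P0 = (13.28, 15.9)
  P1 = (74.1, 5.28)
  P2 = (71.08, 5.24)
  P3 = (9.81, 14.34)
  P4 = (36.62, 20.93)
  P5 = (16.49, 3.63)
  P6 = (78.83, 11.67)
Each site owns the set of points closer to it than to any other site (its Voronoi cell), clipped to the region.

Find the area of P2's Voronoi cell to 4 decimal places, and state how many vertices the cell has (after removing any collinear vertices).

1. box [0,82]×[0,23]: [(0, 0) (82, 0) (82, 23) (0, 23)]
2. ⊥bis P2·P0 via (42.18,10.57): [(40.2306, 0) (82, 0) (82, 23) (44.4725, 23)]  |A|=911.9151
3. ⊥bis P2·P1 via (72.59,5.26): [(40.2306, 0) (72.6597, 0) (72.355, 23) (44.4725, 23)]  |A|=693.5841
4. ⊥bis P2·P3 via (40.445,9.79): [(40.2306, 0) (72.6597, 0) (72.355, 23) (44.4725, 23)]  |A|=693.5841
5. ⊥bis P2·P4 via (53.85,13.085): [(47.8923, 0) (72.6597, 0) (72.355, 23) (58.3644, 23)]  |A|=445.7174
6. ⊥bis P2·P5 via (43.785,4.435): [(47.8923, 0) (72.6597, 0) (72.355, 23) (58.3644, 23)]  |A|=445.7174
7. ⊥bis P2·P6 via (74.955,8.455): [(47.8923, 0) (72.6597, 0) (72.5086, 11.4036) (62.8873, 23) (58.3644, 23)]  |A|=390.8218
8. canonical 5-gon: [(47.8923, 0) (72.6597, 0) (72.5086, 11.4036) (62.8873, 23) (58.3644, 23)]
9. shoelace: 390.8218

Area of P2's cell: 390.8218 (5 vertices)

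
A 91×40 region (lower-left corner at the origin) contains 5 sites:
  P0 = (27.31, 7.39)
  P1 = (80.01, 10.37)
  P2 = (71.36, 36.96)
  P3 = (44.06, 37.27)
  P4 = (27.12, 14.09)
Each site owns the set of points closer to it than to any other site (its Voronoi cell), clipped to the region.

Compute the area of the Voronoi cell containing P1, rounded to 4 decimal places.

1. box [0,91]×[0,40]: [(0, 0) (91, 0) (91, 40) (0, 40)]
2. ⊥bis P1·P0 via (53.66,8.88): [(54.1621, 0) (91, 0) (91, 40) (51.9003, 40)]  |A|=1518.7519
3. ⊥bis P1·P2 via (75.685,23.665): [(53.2369, 16.3624) (54.1621, 0) (91, 0) (91, 28.6471)]  |A|=842.2802
4. ⊥bis P1·P3 via (62.035,23.82): [(57.4901, 17.746) (53.463, 12.3641) (54.1621, 0) (91, 0) (91, 28.6471)]  |A|=833.6211
5. ⊥bis P1·P4 via (53.565,12.23): [(57.4901, 17.746) (53.586, 12.5285) (53.5127, 11.4858) (54.1621, 0) (91, 0) (91, 28.6471)]  |A|=833.563
6. canonical 6-gon: [(57.4901, 17.746) (53.586, 12.5285) (53.5127, 11.4858) (54.1621, 0) (91, 0) (91, 28.6471)]
7. shoelace: 833.563

Area of P1's cell: 833.5630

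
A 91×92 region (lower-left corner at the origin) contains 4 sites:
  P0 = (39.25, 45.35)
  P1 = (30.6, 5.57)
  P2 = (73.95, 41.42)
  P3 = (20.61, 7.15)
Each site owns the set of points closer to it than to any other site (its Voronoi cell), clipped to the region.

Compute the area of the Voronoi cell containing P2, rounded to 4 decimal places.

Area of P2's cell: 2924.4434

1. box [0,91]×[0,92]: [(0, 0) (91, 0) (91, 92) (0, 92)]
2. ⊥bis P2·P0 via (56.6,43.385): [(51.6864, 0) (91, 0) (91, 92) (62.106, 92)]  |A|=3137.5528
3. ⊥bis P2·P1 via (52.275,23.495): [(54.0977, 21.291) (71.7051, 0) (91, 0) (91, 92) (62.106, 92)]  |A|=2924.4434
4. ⊥bis P2·P3 via (47.28,24.285): [(54.0977, 21.291) (71.7051, 0) (91, 0) (91, 92) (62.106, 92)]  |A|=2924.4434
5. canonical 5-gon: [(54.0977, 21.291) (71.7051, 0) (91, 0) (91, 92) (62.106, 92)]
6. shoelace: 2924.4434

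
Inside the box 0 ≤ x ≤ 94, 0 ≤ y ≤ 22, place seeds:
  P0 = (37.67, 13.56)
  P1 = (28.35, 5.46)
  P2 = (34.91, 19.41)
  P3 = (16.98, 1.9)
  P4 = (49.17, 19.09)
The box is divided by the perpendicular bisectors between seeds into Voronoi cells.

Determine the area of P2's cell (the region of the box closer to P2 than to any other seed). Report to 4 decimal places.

Area of P2's cell: 144.7169

1. box [0,94]×[0,22]: [(0, 0) (94, 0) (94, 22) (0, 22)]
2. ⊥bis P2·P0 via (36.29,16.485): [(0, 0) (1.349, 0) (47.9794, 22) (0, 22)]  |A|=542.6121
3. ⊥bis P2·P1 via (31.63,12.435): [(29.6647, 13.3592) (47.9794, 22) (11.2898, 22)]  |A|=158.5138
4. ⊥bis P2·P3 via (25.945,10.655): [(17.9026, 18.8903) (29.6647, 13.3592) (47.9794, 22) (14.8658, 22)]  |A|=152.9538
5. ⊥bis P2·P4 via (42.04,19.25): [(17.9026, 18.8903) (29.6647, 13.3592) (42.0388, 19.1973) (42.1017, 22) (14.8658, 22)]  |A|=144.7169
6. canonical 5-gon: [(17.9026, 18.8903) (29.6647, 13.3592) (42.0388, 19.1973) (42.1017, 22) (14.8658, 22)]
7. shoelace: 144.7169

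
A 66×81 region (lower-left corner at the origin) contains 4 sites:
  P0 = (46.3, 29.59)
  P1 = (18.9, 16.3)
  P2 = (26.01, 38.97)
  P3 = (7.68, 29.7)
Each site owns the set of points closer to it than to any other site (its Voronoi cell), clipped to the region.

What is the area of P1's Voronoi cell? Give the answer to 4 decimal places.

Area of P1's cell: 864.9202

1. box [0,66]×[0,81]: [(0, 0) (66, 0) (66, 81) (0, 81)]
2. ⊥bis P1·P0 via (32.6,22.945): [(0, 0) (43.7292, 0) (4.4412, 81) (0, 81)]  |A|=1950.8999
3. ⊥bis P1·P2 via (22.455,27.635): [(0, 34.6776) (0, 0) (43.7292, 0) (31.7372, 24.7238)]  |A|=1090.8605
4. ⊥bis P1·P3 via (13.29,23): [(19.8146, 28.4631) (0, 11.8721) (0, 0) (43.7292, 0) (31.7372, 24.7238)]  |A|=864.9202
5. canonical 5-gon: [(19.8146, 28.4631) (0, 11.8721) (0, 0) (43.7292, 0) (31.7372, 24.7238)]
6. shoelace: 864.9202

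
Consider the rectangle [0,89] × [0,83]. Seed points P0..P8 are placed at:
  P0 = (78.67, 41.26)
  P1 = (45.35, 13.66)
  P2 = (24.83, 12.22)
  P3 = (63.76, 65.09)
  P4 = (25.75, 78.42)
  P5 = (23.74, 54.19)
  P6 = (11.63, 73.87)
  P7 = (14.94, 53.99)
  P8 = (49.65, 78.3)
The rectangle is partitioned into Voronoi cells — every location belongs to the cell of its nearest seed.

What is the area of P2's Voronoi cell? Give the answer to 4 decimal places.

Area of P2's cell: 1108.7184

1. box [0,89]×[0,83]: [(0, 0) (89, 0) (89, 83) (0, 83)]
2. ⊥bis P2·P0 via (51.75,26.74): [(0, 0) (66.1729, 0) (21.4047, 83) (0, 83)]  |A|=3634.4713
3. ⊥bis P2·P1 via (35.09,12.94): [(0, 0) (35.9981, 0) (31.485, 64.3112) (21.4047, 83) (0, 83)]  |A|=2664.1813
4. ⊥bis P2·P3 via (44.295,38.655): [(0, 71.2709) (0, 0) (35.9981, 0) (32.6855, 47.2034)]  |A|=2014.3811
5. ⊥bis P2·P4 via (25.29,45.32): [(0, 45.6715) (0, 0) (35.9981, 0) (32.8251, 45.2153)]  |A|=1563.4159
6. ⊥bis P2·P5 via (24.285,33.205): [(0, 32.5743) (0, 0) (35.9981, 0) (33.6508, 33.4482)]  |A|=1150.112
7. ⊥bis P2·P6 via (18.23,43.045): [(0, 32.5743) (0, 0) (35.9981, 0) (33.6508, 33.4482)]  |A|=1150.112
8. ⊥bis P2·P7 via (19.885,33.105): [(19.8173, 33.089) (0, 28.3968) (0, 0) (35.9981, 0) (33.6508, 33.4482)]  |A|=1108.7184
9. ⊥bis P2·P8 via (37.24,45.26): [(19.8173, 33.089) (0, 28.3968) (0, 0) (35.9981, 0) (33.6508, 33.4482)]  |A|=1108.7184
10. canonical 5-gon: [(19.8173, 33.089) (0, 28.3968) (0, 0) (35.9981, 0) (33.6508, 33.4482)]
11. shoelace: 1108.7184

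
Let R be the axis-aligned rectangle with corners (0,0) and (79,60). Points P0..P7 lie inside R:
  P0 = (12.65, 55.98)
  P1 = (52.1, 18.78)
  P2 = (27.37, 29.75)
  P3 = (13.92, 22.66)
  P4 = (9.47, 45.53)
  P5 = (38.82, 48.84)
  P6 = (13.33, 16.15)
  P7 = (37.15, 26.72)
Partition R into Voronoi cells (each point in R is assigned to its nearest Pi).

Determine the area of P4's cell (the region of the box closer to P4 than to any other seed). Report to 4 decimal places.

Area of P4's cell: 362.6326

1. box [0,79]×[0,60]: [(0, 0) (79, 0) (79, 60) (0, 60)]
2. ⊥bis P4·P0 via (11.06,50.755): [(0, 54.1206) (0, 0) (79, 0) (79, 30.0804)]  |A|=3325.942
3. ⊥bis P4·P1 via (30.785,32.155): [(37.4225, 42.7327) (0, 54.1206) (0, 0) (10.608, 0)]  |A|=1239.3174
4. ⊥bis P4·P2 via (18.42,37.64): [(25.9794, 46.2149) (0, 54.1206) (0, 16.7453)]  |A|=485.4933
5. ⊥bis P4·P3 via (11.695,34.095): [(16.0402, 34.9405) (25.9794, 46.2149) (0, 54.1206) (0, 31.8194)]  |A|=364.5976
6. ⊥bis P4·P5 via (24.145,47.185): [(16.0402, 34.9405) (24.45, 44.4802) (24.1931, 46.7585) (0, 54.1206) (0, 31.8194)]  |A|=362.6326
7. ⊥bis P4·P6 via (11.4,30.84): [(16.0402, 34.9405) (24.45, 44.4802) (24.1931, 46.7585) (0, 54.1206) (0, 31.8194)]  |A|=362.6326
8. ⊥bis P4·P7 via (23.31,36.125): [(16.0402, 34.9405) (24.45, 44.4802) (24.1931, 46.7585) (0, 54.1206) (0, 31.8194)]  |A|=362.6326
9. canonical 5-gon: [(16.0402, 34.9405) (24.45, 44.4802) (24.1931, 46.7585) (0, 54.1206) (0, 31.8194)]
10. shoelace: 362.6326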